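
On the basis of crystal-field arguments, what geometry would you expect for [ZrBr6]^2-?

octahedral

Ligand charges: each bromide is −1. With an overall charge of −2 the zirconium centre must be in the +4 oxidation state.
Group 4 minus oxidation state 4 gives a d⁰ configuration.
Coordination number: 6.
Six donors around a single metal centre give an octahedral coordination sphere.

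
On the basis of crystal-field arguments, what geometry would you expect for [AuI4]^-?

Ligand charges: each iodide is −1. With an overall charge of −1 the gold centre must be in the +3 oxidation state.
Gold is a group-11 element; Au(III) is therefore d⁸.
Coordination number: 4.
A 5d d⁸ ion has a large crystal-field splitting; square planar leaves the high-energy d_{x²−y²} orbital empty and maximises CFSE.

square planar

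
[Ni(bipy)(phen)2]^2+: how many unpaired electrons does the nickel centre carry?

2

2,2′-bipyridine is neutral; 1,10-phenanthroline is neutral; balancing the +2 overall charge requires Ni(II).
Nickel is a group-10 element; Ni(II) is therefore d⁸.
Counting donor atoms: 1×2,2′-bipyridine (bidentate) → 2 donors; 2×1,10-phenanthroline (bidentate) → 4 donors. Coordination number = 6.
In an octahedral field the d⁸ configuration is t₂g⁶e_g² (only one arrangement possible), giving 2 unpaired electrons.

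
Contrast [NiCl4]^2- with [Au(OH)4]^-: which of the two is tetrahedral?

[NiCl4]^2-

For [NiCl4]^2-: Summing ligand charges against the −2 overall charge gives an oxidation state of +2 for nickel. Nickel is a group-10 element; Ni(II) is therefore d⁸. Chloride is a weak-field ligand. With weak-field ligands the CFSE gain from square planar is small, so a 3d d⁸ ion takes the sterically preferred tetrahedral geometry. → tetrahedral.
For [Au(OH)4]^-: Each hydroxide is −1; balancing the −1 overall charge requires Au(III). Gold is a group-11 element; Au(III) is therefore d⁸. A 5d d⁸ ion has a large crystal-field splitting; square planar leaves the high-energy d_{x²−y²} orbital empty and maximises CFSE. → square planar.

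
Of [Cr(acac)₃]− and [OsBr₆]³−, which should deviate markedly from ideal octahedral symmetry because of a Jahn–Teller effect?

[Cr(acac)₃]−

[Cr(acac)₃]−: Ligand charges: each acetylacetonate is −1. With an overall charge of −1 the chromium centre must be in the +2 oxidation state. Group 6 minus oxidation state 2 gives a d⁴ configuration. Acetylacetonate is a weak-field ligand for a first-row metal, so the complex is high-spin. The t₂g³e_g¹ (high-spin) configuration has an unevenly filled e_g set; the Jahn–Teller theorem predicts a tetragonal distortion (typically axial elongation) to lift the degeneracy.
[OsBr₆]³−: Ligand charges: each bromide is −1. With an overall charge of −3 the osmium centre must be in the +3 oxidation state. Osmium is a group-8 element; Os(III) is therefore d⁵. A 5d ion has a large Δₒ and is invariably low-spin. The d⁵ configuration leaves the e_g set evenly filled (or empty) — no strong Jahn–Teller driving force.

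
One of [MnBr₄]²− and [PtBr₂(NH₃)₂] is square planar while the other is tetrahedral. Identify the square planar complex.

[PtBr₂(NH₃)₂]

For [MnBr₄]²−: Summing ligand charges against the −2 overall charge gives an oxidation state of +2 for manganese. Manganese is a group-7 element; Mn(II) is therefore d⁵. A high-spin d⁵ ion has zero CFSE in either geometry, so four ligands adopt the sterically favoured tetrahedral geometry. → tetrahedral.
For [PtBr₂(NH₃)₂]: Each bromide is −1; ammonia is neutral; balancing the 0 overall charge requires Pt(II). Group 10 minus oxidation state 2 gives a d⁸ configuration. A 5d d⁸ ion has a large crystal-field splitting; square planar leaves the high-energy d_{x²−y²} orbital empty and maximises CFSE. → square planar.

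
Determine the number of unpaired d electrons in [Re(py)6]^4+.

Summing ligand charges against the +4 overall charge gives an oxidation state of +4 for rhenium.
Re sits in group 7, so the d-electron count is 7 − 4 = 3.
In an octahedral field the d³ configuration is t₂g³e_g⁰ (only one arrangement possible), giving 3 unpaired electrons.

3 unpaired electrons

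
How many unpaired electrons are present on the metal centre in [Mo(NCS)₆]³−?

3

Ligand charges: each isothiocyanate is −1. With an overall charge of −3 the molybdenum centre must be in the +3 oxidation state.
Molybdenum is a group-6 element; Mo(III) is therefore d³.
In an octahedral field the d³ configuration is t₂g³e_g⁰ (only one arrangement possible), giving 3 unpaired electrons.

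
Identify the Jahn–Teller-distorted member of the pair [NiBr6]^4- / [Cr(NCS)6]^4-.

[Cr(NCS)6]^4-

[NiBr6]^4-: Each bromide is −1; balancing the −4 overall charge requires Ni(II). Group 10 minus oxidation state 2 gives a d⁸ configuration. The d⁸ configuration leaves the e_g set evenly filled (or empty) — no strong Jahn–Teller driving force.
[Cr(NCS)6]^4-: Each isothiocyanate is −1; balancing the −4 overall charge requires Cr(II). Group 6 minus oxidation state 2 gives a d⁴ configuration. Isothiocyanate is a weak-field ligand for a first-row metal, so the complex is high-spin. The t₂g³e_g¹ (high-spin) configuration has an unevenly filled e_g set; the Jahn–Teller theorem predicts a tetragonal distortion (typically axial elongation) to lift the degeneracy.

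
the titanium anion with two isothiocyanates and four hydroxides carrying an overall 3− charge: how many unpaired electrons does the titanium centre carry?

1

Summing ligand charges against the −3 overall charge gives an oxidation state of +3 for titanium.
Titanium is a group-4 element; Ti(III) is therefore d¹.
In an octahedral field the d¹ configuration is t₂g¹e_g⁰ (only one arrangement possible), giving 1 unpaired electron.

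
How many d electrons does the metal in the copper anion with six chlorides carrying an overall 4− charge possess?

d⁹

Ligand charges: each chloride is −1. With an overall charge of −4 the copper centre must be in the +2 oxidation state.
Cu sits in group 11, so the d-electron count is 11 − 2 = 9.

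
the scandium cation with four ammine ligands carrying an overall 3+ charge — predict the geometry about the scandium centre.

tetrahedral

Ligand charges: ammonia is neutral. With an overall charge of +3 the scandium centre must be in the +3 oxidation state.
Scandium is a group-3 element; Sc(III) is therefore d⁰.
With 4 monodentate ligands the coordination number is 4.
A d⁰ ion has no crystal-field stabilisation preference between square planar and tetrahedral, so four ligands adopt the sterically favoured tetrahedral geometry.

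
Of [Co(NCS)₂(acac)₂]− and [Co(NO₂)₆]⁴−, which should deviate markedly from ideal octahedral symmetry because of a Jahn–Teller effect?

[Co(NCS)₂(acac)₂]−: Ligand charges: each isothiocyanate is −1; each acetylacetonate is −1. With an overall charge of −1 the cobalt centre must be in the +3 oxidation state. Co sits in group 9, so the d-electron count is 9 − 3 = 6. Co(III) has an exceptionally large octahedral splitting and is low-spin with essentially every ligand except fluoride. The d⁶ configuration leaves the e_g set evenly filled (or empty) — no strong Jahn–Teller driving force.
[Co(NO₂)₆]⁴−: Each nitro (N-bound nitrite) is −1; balancing the −4 overall charge requires Co(II). Co sits in group 9, so the d-electron count is 9 − 2 = 7. Nitro (N-bound nitrite) is a strong-field ligand (high in the spectrochemical series) for a first-row metal, so the complex is low-spin. The t₂g⁶e_g¹ (low-spin) configuration has an unevenly filled e_g set; the Jahn–Teller theorem predicts a tetragonal distortion (typically axial elongation) to lift the degeneracy.

[Co(NO₂)₆]⁴−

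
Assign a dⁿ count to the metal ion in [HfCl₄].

d⁰

Ligand charges: each chloride is −1. With an overall charge of 0 the hafnium centre must be in the +4 oxidation state.
Group 4 minus oxidation state 4 gives a d⁰ configuration.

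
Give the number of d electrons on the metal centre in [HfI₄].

d0

Each iodide is −1; balancing the 0 overall charge requires Hf(IV).
Hf sits in group 4, so the d-electron count is 4 − 4 = 0.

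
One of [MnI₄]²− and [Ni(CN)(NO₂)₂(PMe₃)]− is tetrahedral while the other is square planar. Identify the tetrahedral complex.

[MnI₄]²−

For [MnI₄]²−: Ligand charges: each iodide is −1. With an overall charge of −2 the manganese centre must be in the +2 oxidation state. Mn sits in group 7, so the d-electron count is 7 − 2 = 5. A high-spin d⁵ ion has zero CFSE in either geometry, so four ligands adopt the sterically favoured tetrahedral geometry. → tetrahedral.
For [Ni(CN)(NO₂)₂(PMe₃)]−: Summing ligand charges against the −1 overall charge gives an oxidation state of +2 for nickel. Ni sits in group 10, so the d-electron count is 10 − 2 = 8. Cyanide, nitro (N-bound nitrite), and trimethylphosphine are strong-field ligands (high in the spectrochemical series). A 3d d⁸ ion with strong-field ligands gains enough CFSE to favour square planar over tetrahedral. → square planar.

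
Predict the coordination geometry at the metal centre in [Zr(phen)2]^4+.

tetrahedral

1,10-phenanthroline is neutral; balancing the +4 overall charge requires Zr(IV).
Zirconium is a group-4 element; Zr(IV) is therefore d⁰.
Counting donor atoms: 2×1,10-phenanthroline (bidentate) → 4 donors. Coordination number = 4.
A d⁰ ion has no crystal-field stabilisation preference between square planar and tetrahedral, so four ligands adopt the sterically favoured tetrahedral geometry.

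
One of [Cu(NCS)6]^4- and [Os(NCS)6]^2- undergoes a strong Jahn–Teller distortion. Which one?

[Cu(NCS)6]^4-

[Cu(NCS)6]^4-: Each isothiocyanate is −1; balancing the −4 overall charge requires Cu(II). Copper is a group-11 element; Cu(II) is therefore d⁹. The t₂g⁶e_g³ configuration has an unevenly filled e_g set; the Jahn–Teller theorem predicts a tetragonal distortion (typically axial elongation) to lift the degeneracy.
[Os(NCS)6]^2-: Summing ligand charges against the −2 overall charge gives an oxidation state of +4 for osmium. Group 8 minus oxidation state 4 gives a d⁴ configuration. A 5d ion has a large Δₒ and is invariably low-spin. The d⁴ configuration leaves the e_g set evenly filled (or empty) — no strong Jahn–Teller driving force.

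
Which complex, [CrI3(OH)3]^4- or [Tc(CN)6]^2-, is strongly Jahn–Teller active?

[CrI3(OH)3]^4-

[CrI3(OH)3]^4-: Ligand charges: each iodide is −1; each hydroxide is −1. With an overall charge of −4 the chromium centre must be in the +2 oxidation state. Chromium is a group-6 element; Cr(II) is therefore d⁴. Hydroxide and iodide are weak-field ligands for a first-row metal, so the complex is high-spin. The t₂g³e_g¹ (high-spin) configuration has an unevenly filled e_g set; the Jahn–Teller theorem predicts a tetragonal distortion (typically axial elongation) to lift the degeneracy.
[Tc(CN)6]^2-: Ligand charges: each cyanide is −1. With an overall charge of −2 the technetium centre must be in the +4 oxidation state. Technetium is a group-7 element; Tc(IV) is therefore d³. The d³ configuration leaves the e_g set evenly filled (or empty) — no strong Jahn–Teller driving force.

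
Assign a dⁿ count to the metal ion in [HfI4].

d0

Ligand charges: each iodide is −1. With an overall charge of 0 the hafnium centre must be in the +4 oxidation state.
Hafnium is a group-4 element; Hf(IV) is therefore d⁰.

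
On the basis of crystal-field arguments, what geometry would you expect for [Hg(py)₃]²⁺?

Ligand charges: pyridine is neutral. With an overall charge of +2 the mercury centre must be in the +2 oxidation state.
Hg sits in group 12, so the d-electron count is 12 − 2 = 10.
With 3 monodentate ligands the coordination number is 3.
Three ligands around a d¹⁰ centre minimise repulsion in a trigonal-planar arrangement.

trigonal planar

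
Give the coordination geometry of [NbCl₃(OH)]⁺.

Summing ligand charges against the +1 overall charge gives an oxidation state of +5 for niobium.
Niobium is a group-5 element; Nb(V) is therefore d⁰.
Coordination number: 4.
A d⁰ ion has no crystal-field stabilisation preference between square planar and tetrahedral, so four ligands adopt the sterically favoured tetrahedral geometry.

tetrahedral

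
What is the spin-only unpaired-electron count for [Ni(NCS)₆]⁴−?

2

Each isothiocyanate is −1; balancing the −4 overall charge requires Ni(II).
Ni sits in group 10, so the d-electron count is 10 − 2 = 8.
In an octahedral field the d⁸ configuration is t₂g⁶e_g² (only one arrangement possible), giving 2 unpaired electrons.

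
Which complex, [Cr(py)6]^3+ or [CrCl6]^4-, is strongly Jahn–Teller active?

[CrCl6]^4-

[Cr(py)6]^3+: Pyridine is neutral; balancing the +3 overall charge requires Cr(III). Chromium is a group-6 element; Cr(III) is therefore d³. The d³ configuration leaves the e_g set evenly filled (or empty) — no strong Jahn–Teller driving force.
[CrCl6]^4-: Ligand charges: each chloride is −1. With an overall charge of −4 the chromium centre must be in the +2 oxidation state. Group 6 minus oxidation state 2 gives a d⁴ configuration. Chloride is a weak-field ligand for a first-row metal, so the complex is high-spin. The t₂g³e_g¹ (high-spin) configuration has an unevenly filled e_g set; the Jahn–Teller theorem predicts a tetragonal distortion (typically axial elongation) to lift the degeneracy.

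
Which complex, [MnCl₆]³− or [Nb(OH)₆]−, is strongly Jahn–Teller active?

[MnCl₆]³−: Summing ligand charges against the −3 overall charge gives an oxidation state of +3 for manganese. Manganese is a group-7 element; Mn(III) is therefore d⁴. Chloride is a weak-field ligand for a first-row metal, so the complex is high-spin. The t₂g³e_g¹ (high-spin) configuration has an unevenly filled e_g set; the Jahn–Teller theorem predicts a tetragonal distortion (typically axial elongation) to lift the degeneracy.
[Nb(OH)₆]−: Ligand charges: each hydroxide is −1. With an overall charge of −1 the niobium centre must be in the +5 oxidation state. Group 5 minus oxidation state 5 gives a d⁰ configuration. The d⁰ configuration leaves the e_g set evenly filled (or empty) — no strong Jahn–Teller driving force.

[MnCl₆]³−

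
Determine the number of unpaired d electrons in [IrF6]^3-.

0 unpaired electrons

Ligand charges: each fluoride is −1. With an overall charge of −3 the iridium centre must be in the +3 oxidation state.
Group 9 minus oxidation state 3 gives a d⁶ configuration.
The spin state decides the count: a 5d ion has a large Δₒ and is invariably low-spin.
An octahedral low-spin d⁶ ion is t₂g⁶e_g⁰, giving 0 unpaired electrons.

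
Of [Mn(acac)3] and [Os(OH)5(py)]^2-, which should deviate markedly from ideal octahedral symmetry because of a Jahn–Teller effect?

[Mn(acac)3]: Ligand charges: each acetylacetonate is −1. With an overall charge of 0 the manganese centre must be in the +3 oxidation state. Group 7 minus oxidation state 3 gives a d⁴ configuration. Acetylacetonate is a weak-field ligand for a first-row metal, so the complex is high-spin. The t₂g³e_g¹ (high-spin) configuration has an unevenly filled e_g set; the Jahn–Teller theorem predicts a tetragonal distortion (typically axial elongation) to lift the degeneracy.
[Os(OH)5(py)]^2-: Each hydroxide is −1; pyridine is neutral; balancing the −2 overall charge requires Os(III). Os sits in group 8, so the d-electron count is 8 − 3 = 5. A 5d ion has a large Δₒ and is invariably low-spin. The d⁵ configuration leaves the e_g set evenly filled (or empty) — no strong Jahn–Teller driving force.

[Mn(acac)3]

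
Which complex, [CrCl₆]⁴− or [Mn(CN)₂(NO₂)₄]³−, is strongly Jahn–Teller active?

[CrCl₆]⁴−

[CrCl₆]⁴−: Ligand charges: each chloride is −1. With an overall charge of −4 the chromium centre must be in the +2 oxidation state. Chromium is a group-6 element; Cr(II) is therefore d⁴. Chloride is a weak-field ligand for a first-row metal, so the complex is high-spin. The t₂g³e_g¹ (high-spin) configuration has an unevenly filled e_g set; the Jahn–Teller theorem predicts a tetragonal distortion (typically axial elongation) to lift the degeneracy.
[Mn(CN)₂(NO₂)₄]³−: Summing ligand charges against the −3 overall charge gives an oxidation state of +3 for manganese. Group 7 minus oxidation state 3 gives a d⁴ configuration. Cyanide and nitro (N-bound nitrite) are strong-field ligands (high in the spectrochemical series) for a first-row metal, so the complex is low-spin. The d⁴ configuration leaves the e_g set evenly filled (or empty) — no strong Jahn–Teller driving force.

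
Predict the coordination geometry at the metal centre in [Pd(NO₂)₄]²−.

square planar

Summing ligand charges against the −2 overall charge gives an oxidation state of +2 for palladium.
Palladium is a group-10 element; Pd(II) is therefore d⁸.
Coordination number: 4.
A 4d d⁸ ion has a large crystal-field splitting; square planar leaves the high-energy d_{x²−y²} orbital empty and maximises CFSE.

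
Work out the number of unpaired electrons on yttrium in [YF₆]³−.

0

Ligand charges: each fluoride is −1. With an overall charge of −3 the yttrium centre must be in the +3 oxidation state.
Yttrium is a group-3 element; Y(III) is therefore d⁰.
In an octahedral field the d⁰ configuration is t₂g⁰e_g⁰, giving 0 unpaired electrons.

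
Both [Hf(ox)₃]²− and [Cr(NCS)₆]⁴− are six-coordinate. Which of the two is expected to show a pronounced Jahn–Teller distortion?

[Hf(ox)₃]²−: Summing ligand charges against the −2 overall charge gives an oxidation state of +4 for hafnium. Hafnium is a group-4 element; Hf(IV) is therefore d⁰. The d⁰ configuration leaves the e_g set evenly filled (or empty) — no strong Jahn–Teller driving force.
[Cr(NCS)₆]⁴−: Each isothiocyanate is −1; balancing the −4 overall charge requires Cr(II). Cr sits in group 6, so the d-electron count is 6 − 2 = 4. Isothiocyanate is a weak-field ligand for a first-row metal, so the complex is high-spin. The t₂g³e_g¹ (high-spin) configuration has an unevenly filled e_g set; the Jahn–Teller theorem predicts a tetragonal distortion (typically axial elongation) to lift the degeneracy.

[Cr(NCS)₆]⁴−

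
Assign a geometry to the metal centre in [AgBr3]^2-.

Ligand charges: each bromide is −1. With an overall charge of −2 the silver centre must be in the +1 oxidation state.
Group 11 minus oxidation state 1 gives a d¹⁰ configuration.
With 3 monodentate ligands the coordination number is 3.
Three ligands around a d¹⁰ centre minimise repulsion in a trigonal-planar arrangement.

trigonal planar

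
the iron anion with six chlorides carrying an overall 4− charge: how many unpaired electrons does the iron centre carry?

4

Summing ligand charges against the −4 overall charge gives an oxidation state of +2 for iron.
Iron is a group-8 element; Fe(II) is therefore d⁶.
The spin state decides the count: Chloride is a weak-field ligand for a first-row metal, so the complex is high-spin.
An octahedral high-spin d⁶ ion is t₂g⁴e_g², giving 4 unpaired electrons.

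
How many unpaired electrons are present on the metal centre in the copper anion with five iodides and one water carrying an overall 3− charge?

1 unpaired electron

Each iodide is −1; water is neutral; balancing the −3 overall charge requires Cu(II).
Cu sits in group 11, so the d-electron count is 11 − 2 = 9.
In an octahedral field the d⁹ configuration is t₂g⁶e_g³ (only one arrangement possible), giving 1 unpaired electron.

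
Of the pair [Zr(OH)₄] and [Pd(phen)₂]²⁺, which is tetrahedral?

[Zr(OH)₄]

For [Zr(OH)₄]: Ligand charges: each hydroxide is −1. With an overall charge of 0 the zirconium centre must be in the +4 oxidation state. Group 4 minus oxidation state 4 gives a d⁰ configuration. A d⁰ ion has no crystal-field stabilisation preference between square planar and tetrahedral, so four ligands adopt the sterically favoured tetrahedral geometry. → tetrahedral.
For [Pd(phen)₂]²⁺: Summing ligand charges against the +2 overall charge gives an oxidation state of +2 for palladium. Palladium is a group-10 element; Pd(II) is therefore d⁸. A 4d d⁸ ion has a large crystal-field splitting; square planar leaves the high-energy d_{x²−y²} orbital empty and maximises CFSE. → square planar.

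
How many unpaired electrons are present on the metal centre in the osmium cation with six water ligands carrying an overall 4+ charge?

Water is neutral; balancing the +4 overall charge requires Os(IV).
Group 8 minus oxidation state 4 gives a d⁴ configuration.
The spin state decides the count: a 5d ion has a large Δₒ and is invariably low-spin.
An octahedral low-spin d⁴ ion is t₂g⁴e_g⁰, giving 2 unpaired electrons.

2 unpaired electrons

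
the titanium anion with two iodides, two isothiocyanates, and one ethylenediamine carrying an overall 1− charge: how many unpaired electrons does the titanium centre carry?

Ligand charges: each iodide is −1; each isothiocyanate is −1; ethylenediamine is neutral. With an overall charge of −1 the titanium centre must be in the +3 oxidation state.
Group 4 minus oxidation state 3 gives a d¹ configuration.
Counting donor atoms: 2×iodide (monodentate) → 2 donors; 2×isothiocyanate (monodentate) → 2 donors; 1×ethylenediamine (bidentate) → 2 donors. Coordination number = 6.
In an octahedral field the d¹ configuration is t₂g¹e_g⁰ (only one arrangement possible), giving 1 unpaired electron.

1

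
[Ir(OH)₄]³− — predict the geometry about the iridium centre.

square planar

Each hydroxide is −1; balancing the −3 overall charge requires Ir(I).
Ir sits in group 9, so the d-electron count is 9 − 1 = 8.
Coordination number: 4.
A 5d d⁸ ion has a large crystal-field splitting; square planar leaves the high-energy d_{x²−y²} orbital empty and maximises CFSE.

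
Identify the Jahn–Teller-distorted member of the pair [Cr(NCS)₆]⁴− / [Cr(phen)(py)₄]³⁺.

[Cr(NCS)₆]⁴−

[Cr(NCS)₆]⁴−: Summing ligand charges against the −4 overall charge gives an oxidation state of +2 for chromium. Group 6 minus oxidation state 2 gives a d⁴ configuration. Isothiocyanate is a weak-field ligand for a first-row metal, so the complex is high-spin. The t₂g³e_g¹ (high-spin) configuration has an unevenly filled e_g set; the Jahn–Teller theorem predicts a tetragonal distortion (typically axial elongation) to lift the degeneracy.
[Cr(phen)(py)₄]³⁺: Summing ligand charges against the +3 overall charge gives an oxidation state of +3 for chromium. Chromium is a group-6 element; Cr(III) is therefore d³. The d³ configuration leaves the e_g set evenly filled (or empty) — no strong Jahn–Teller driving force.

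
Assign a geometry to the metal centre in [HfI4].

tetrahedral

Summing ligand charges against the 0 overall charge gives an oxidation state of +4 for hafnium.
Group 4 minus oxidation state 4 gives a d⁰ configuration.
With 4 monodentate ligands the coordination number is 4.
A d⁰ ion has no crystal-field stabilisation preference between square planar and tetrahedral, so four ligands adopt the sterically favoured tetrahedral geometry.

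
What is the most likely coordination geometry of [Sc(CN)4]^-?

Ligand charges: each cyanide is −1. With an overall charge of −1 the scandium centre must be in the +3 oxidation state.
Scandium is a group-3 element; Sc(III) is therefore d⁰.
Coordination number: 4.
A d⁰ ion has no crystal-field stabilisation preference between square planar and tetrahedral, so four ligands adopt the sterically favoured tetrahedral geometry.

tetrahedral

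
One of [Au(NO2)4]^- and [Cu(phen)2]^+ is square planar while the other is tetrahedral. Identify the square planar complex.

[Au(NO2)4]^-

For [Au(NO2)4]^-: Each nitro (N-bound nitrite) is −1; balancing the −1 overall charge requires Au(III). Group 11 minus oxidation state 3 gives a d⁸ configuration. A 5d d⁸ ion has a large crystal-field splitting; square planar leaves the high-energy d_{x²−y²} orbital empty and maximises CFSE. → square planar.
For [Cu(phen)2]^+: Ligand charges: 1,10-phenanthroline is neutral. With an overall charge of +1 the copper centre must be in the +1 oxidation state. Copper is a group-11 element; Cu(I) is therefore d¹⁰. A d¹⁰ ion has no crystal-field stabilisation preference between square planar and tetrahedral, so four ligands adopt the sterically favoured tetrahedral geometry. → tetrahedral.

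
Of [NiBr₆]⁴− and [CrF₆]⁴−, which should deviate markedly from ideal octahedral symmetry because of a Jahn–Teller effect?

[NiBr₆]⁴−: Summing ligand charges against the −4 overall charge gives an oxidation state of +2 for nickel. Ni sits in group 10, so the d-electron count is 10 − 2 = 8. The d⁸ configuration leaves the e_g set evenly filled (or empty) — no strong Jahn–Teller driving force.
[CrF₆]⁴−: Each fluoride is −1; balancing the −4 overall charge requires Cr(II). Group 6 minus oxidation state 2 gives a d⁴ configuration. Fluoride is a weak-field ligand for a first-row metal, so the complex is high-spin. The t₂g³e_g¹ (high-spin) configuration has an unevenly filled e_g set; the Jahn–Teller theorem predicts a tetragonal distortion (typically axial elongation) to lift the degeneracy.

[CrF₆]⁴−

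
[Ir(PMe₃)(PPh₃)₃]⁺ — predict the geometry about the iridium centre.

Ligand charges: trimethylphosphine is neutral; triphenylphosphine is neutral. With an overall charge of +1 the iridium centre must be in the +1 oxidation state.
Iridium is a group-9 element; Ir(I) is therefore d⁸.
With 4 monodentate ligands the coordination number is 4.
A 5d d⁸ ion has a large crystal-field splitting; square planar leaves the high-energy d_{x²−y²} orbital empty and maximises CFSE.

square planar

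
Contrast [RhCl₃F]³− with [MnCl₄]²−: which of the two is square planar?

For [RhCl₃F]³−: Ligand charges: each chloride is −1; each fluoride is −1. With an overall charge of −3 the rhodium centre must be in the +1 oxidation state. Rhodium is a group-9 element; Rh(I) is therefore d⁸. A 4d d⁸ ion has a large crystal-field splitting; square planar leaves the high-energy d_{x²−y²} orbital empty and maximises CFSE. → square planar.
For [MnCl₄]²−: Each chloride is −1; balancing the −2 overall charge requires Mn(II). Manganese is a group-7 element; Mn(II) is therefore d⁵. A high-spin d⁵ ion has zero CFSE in either geometry, so four ligands adopt the sterically favoured tetrahedral geometry. → tetrahedral.

[RhCl₃F]³−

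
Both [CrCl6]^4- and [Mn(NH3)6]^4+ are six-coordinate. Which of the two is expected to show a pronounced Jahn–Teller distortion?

[CrCl6]^4-: Ligand charges: each chloride is −1. With an overall charge of −4 the chromium centre must be in the +2 oxidation state. Chromium is a group-6 element; Cr(II) is therefore d⁴. Chloride is a weak-field ligand for a first-row metal, so the complex is high-spin. The t₂g³e_g¹ (high-spin) configuration has an unevenly filled e_g set; the Jahn–Teller theorem predicts a tetragonal distortion (typically axial elongation) to lift the degeneracy.
[Mn(NH3)6]^4+: Ligand charges: ammonia is neutral. With an overall charge of +4 the manganese centre must be in the +4 oxidation state. Manganese is a group-7 element; Mn(IV) is therefore d³. The d³ configuration leaves the e_g set evenly filled (or empty) — no strong Jahn–Teller driving force.

[CrCl6]^4-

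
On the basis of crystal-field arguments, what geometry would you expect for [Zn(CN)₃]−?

Each cyanide is −1; balancing the −1 overall charge requires Zn(II).
Zn sits in group 12, so the d-electron count is 12 − 2 = 10.
With 3 monodentate ligands the coordination number is 3.
Three ligands around a d¹⁰ centre minimise repulsion in a trigonal-planar arrangement.

trigonal planar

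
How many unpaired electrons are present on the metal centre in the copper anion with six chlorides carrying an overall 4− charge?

1

Summing ligand charges against the −4 overall charge gives an oxidation state of +2 for copper.
Group 11 minus oxidation state 2 gives a d⁹ configuration.
In an octahedral field the d⁹ configuration is t₂g⁶e_g³ (only one arrangement possible), giving 1 unpaired electron.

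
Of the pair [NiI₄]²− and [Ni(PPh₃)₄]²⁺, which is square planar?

[Ni(PPh₃)₄]²⁺

For [NiI₄]²−: Ligand charges: each iodide is −1. With an overall charge of −2 the nickel centre must be in the +2 oxidation state. Ni sits in group 10, so the d-electron count is 10 − 2 = 8. Iodide is a weak-field ligand. With weak-field ligands the CFSE gain from square planar is small, so a 3d d⁸ ion takes the sterically preferred tetrahedral geometry. → tetrahedral.
For [Ni(PPh₃)₄]²⁺: Ligand charges: triphenylphosphine is neutral. With an overall charge of +2 the nickel centre must be in the +2 oxidation state. Nickel is a group-10 element; Ni(II) is therefore d⁸. Triphenylphosphine is a strong-field ligand (high in the spectrochemical series). A 3d d⁸ ion with strong-field ligands gains enough CFSE to favour square planar over tetrahedral. → square planar.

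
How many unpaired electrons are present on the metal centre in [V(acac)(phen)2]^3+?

1 unpaired electron

Ligand charges: each acetylacetonate is −1; 1,10-phenanthroline is neutral. With an overall charge of +3 the vanadium centre must be in the +4 oxidation state.
V sits in group 5, so the d-electron count is 5 − 4 = 1.
Counting donor atoms: 1×acetylacetonate (bidentate) → 2 donors; 2×1,10-phenanthroline (bidentate) → 4 donors. Coordination number = 6.
In an octahedral field the d¹ configuration is t₂g¹e_g⁰ (only one arrangement possible), giving 1 unpaired electron.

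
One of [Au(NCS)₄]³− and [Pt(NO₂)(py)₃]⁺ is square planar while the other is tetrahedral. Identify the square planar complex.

[Pt(NO₂)(py)₃]⁺

For [Au(NCS)₄]³−: Each isothiocyanate is −1; balancing the −3 overall charge requires Au(I). Au sits in group 11, so the d-electron count is 11 − 1 = 10. A d¹⁰ ion has no crystal-field stabilisation preference between square planar and tetrahedral, so four ligands adopt the sterically favoured tetrahedral geometry. → tetrahedral.
For [Pt(NO₂)(py)₃]⁺: Summing ligand charges against the +1 overall charge gives an oxidation state of +2 for platinum. Pt sits in group 10, so the d-electron count is 10 − 2 = 8. A 5d d⁸ ion has a large crystal-field splitting; square planar leaves the high-energy d_{x²−y²} orbital empty and maximises CFSE. → square planar.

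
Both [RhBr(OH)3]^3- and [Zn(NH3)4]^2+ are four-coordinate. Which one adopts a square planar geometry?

For [RhBr(OH)3]^3-: Ligand charges: each bromide is −1; each hydroxide is −1. With an overall charge of −3 the rhodium centre must be in the +1 oxidation state. Rh sits in group 9, so the d-electron count is 9 − 1 = 8. A 4d d⁸ ion has a large crystal-field splitting; square planar leaves the high-energy d_{x²−y²} orbital empty and maximises CFSE. → square planar.
For [Zn(NH3)4]^2+: Ligand charges: ammonia is neutral. With an overall charge of +2 the zinc centre must be in the +2 oxidation state. Group 12 minus oxidation state 2 gives a d¹⁰ configuration. A d¹⁰ ion has no crystal-field stabilisation preference between square planar and tetrahedral, so four ligands adopt the sterically favoured tetrahedral geometry. → tetrahedral.

[RhBr(OH)3]^3-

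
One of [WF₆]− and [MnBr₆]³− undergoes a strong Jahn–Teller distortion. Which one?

[MnBr₆]³−

[WF₆]−: Ligand charges: each fluoride is −1. With an overall charge of −1 the tungsten centre must be in the +5 oxidation state. Group 6 minus oxidation state 5 gives a d¹ configuration. The d¹ configuration leaves the e_g set evenly filled (or empty) — no strong Jahn–Teller driving force.
[MnBr₆]³−: Summing ligand charges against the −3 overall charge gives an oxidation state of +3 for manganese. Manganese is a group-7 element; Mn(III) is therefore d⁴. Bromide is a weak-field ligand for a first-row metal, so the complex is high-spin. The t₂g³e_g¹ (high-spin) configuration has an unevenly filled e_g set; the Jahn–Teller theorem predicts a tetragonal distortion (typically axial elongation) to lift the degeneracy.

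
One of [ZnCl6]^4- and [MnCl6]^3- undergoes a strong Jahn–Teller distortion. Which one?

[ZnCl6]^4-: Ligand charges: each chloride is −1. With an overall charge of −4 the zinc centre must be in the +2 oxidation state. Zn sits in group 12, so the d-electron count is 12 − 2 = 10. The d¹⁰ configuration leaves the e_g set evenly filled (or empty) — no strong Jahn–Teller driving force.
[MnCl6]^3-: Summing ligand charges against the −3 overall charge gives an oxidation state of +3 for manganese. Mn sits in group 7, so the d-electron count is 7 − 3 = 4. Chloride is a weak-field ligand for a first-row metal, so the complex is high-spin. The t₂g³e_g¹ (high-spin) configuration has an unevenly filled e_g set; the Jahn–Teller theorem predicts a tetragonal distortion (typically axial elongation) to lift the degeneracy.

[MnCl6]^3-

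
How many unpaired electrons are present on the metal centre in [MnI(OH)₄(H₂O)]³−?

5 unpaired electrons

Ligand charges: each iodide is −1; each hydroxide is −1; water is neutral. With an overall charge of −3 the manganese centre must be in the +2 oxidation state.
Mn sits in group 7, so the d-electron count is 7 − 2 = 5.
The spin state decides the count: Hydroxide and iodide are weak-field ligands for a first-row metal, so the complex is high-spin.
An octahedral high-spin d⁵ ion is t₂g³e_g², giving 5 unpaired electrons.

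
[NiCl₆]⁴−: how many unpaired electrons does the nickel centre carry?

2

Summing ligand charges against the −4 overall charge gives an oxidation state of +2 for nickel.
Ni sits in group 10, so the d-electron count is 10 − 2 = 8.
In an octahedral field the d⁸ configuration is t₂g⁶e_g² (only one arrangement possible), giving 2 unpaired electrons.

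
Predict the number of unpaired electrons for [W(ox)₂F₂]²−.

2

Each oxalate is −2; each fluoride is −1; balancing the −2 overall charge requires W(IV).
Group 6 minus oxidation state 4 gives a d² configuration.
Counting donor atoms: 2×oxalate (bidentate) → 4 donors; 2×fluoride (monodentate) → 2 donors. Coordination number = 6.
In an octahedral field the d² configuration is t₂g²e_g⁰ (only one arrangement possible), giving 2 unpaired electrons.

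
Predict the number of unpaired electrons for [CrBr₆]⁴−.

Ligand charges: each bromide is −1. With an overall charge of −4 the chromium centre must be in the +2 oxidation state.
Cr sits in group 6, so the d-electron count is 6 − 2 = 4.
The spin state decides the count: Bromide is a weak-field ligand for a first-row metal, so the complex is high-spin.
An octahedral high-spin d⁴ ion is t₂g³e_g¹, giving 4 unpaired electrons.

4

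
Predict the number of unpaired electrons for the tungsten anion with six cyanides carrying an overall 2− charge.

2

Ligand charges: each cyanide is −1. With an overall charge of −2 the tungsten centre must be in the +4 oxidation state.
Group 6 minus oxidation state 4 gives a d² configuration.
In an octahedral field the d² configuration is t₂g²e_g⁰ (only one arrangement possible), giving 2 unpaired electrons.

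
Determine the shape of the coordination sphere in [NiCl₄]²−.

Each chloride is −1; balancing the −2 overall charge requires Ni(II).
Group 10 minus oxidation state 2 gives a d⁸ configuration.
With 4 monodentate ligands the coordination number is 4.
Chloride is a weak-field ligand.
With weak-field ligands the CFSE gain from square planar is small, so a 3d d⁸ ion takes the sterically preferred tetrahedral geometry.

tetrahedral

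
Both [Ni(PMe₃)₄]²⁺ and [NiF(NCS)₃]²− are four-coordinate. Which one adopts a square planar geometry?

[Ni(PMe₃)₄]²⁺

For [Ni(PMe₃)₄]²⁺: Summing ligand charges against the +2 overall charge gives an oxidation state of +2 for nickel. Nickel is a group-10 element; Ni(II) is therefore d⁸. Trimethylphosphine is a strong-field ligand (high in the spectrochemical series). A 3d d⁸ ion with strong-field ligands gains enough CFSE to favour square planar over tetrahedral. → square planar.
For [NiF(NCS)₃]²−: Ligand charges: each fluoride is −1; each isothiocyanate is −1. With an overall charge of −2 the nickel centre must be in the +2 oxidation state. Nickel is a group-10 element; Ni(II) is therefore d⁸. Fluoride and isothiocyanate are weak-field ligands. With weak-field ligands the CFSE gain from square planar is small, so a 3d d⁸ ion takes the sterically preferred tetrahedral geometry. → tetrahedral.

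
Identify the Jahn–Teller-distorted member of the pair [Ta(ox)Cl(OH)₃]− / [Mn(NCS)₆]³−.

[Ta(ox)Cl(OH)₃]−: Ligand charges: each oxalate is −2; each chloride is −1; each hydroxide is −1. With an overall charge of −1 the tantalum centre must be in the +5 oxidation state. Group 5 minus oxidation state 5 gives a d⁰ configuration. The d⁰ configuration leaves the e_g set evenly filled (or empty) — no strong Jahn–Teller driving force.
[Mn(NCS)₆]³−: Ligand charges: each isothiocyanate is −1. With an overall charge of −3 the manganese centre must be in the +3 oxidation state. Group 7 minus oxidation state 3 gives a d⁴ configuration. Isothiocyanate is a weak-field ligand for a first-row metal, so the complex is high-spin. The t₂g³e_g¹ (high-spin) configuration has an unevenly filled e_g set; the Jahn–Teller theorem predicts a tetragonal distortion (typically axial elongation) to lift the degeneracy.

[Mn(NCS)₆]³−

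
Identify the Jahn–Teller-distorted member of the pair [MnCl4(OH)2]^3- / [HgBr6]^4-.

[MnCl4(OH)2]^3-: Summing ligand charges against the −3 overall charge gives an oxidation state of +3 for manganese. Group 7 minus oxidation state 3 gives a d⁴ configuration. Chloride and hydroxide are weak-field ligands for a first-row metal, so the complex is high-spin. The t₂g³e_g¹ (high-spin) configuration has an unevenly filled e_g set; the Jahn–Teller theorem predicts a tetragonal distortion (typically axial elongation) to lift the degeneracy.
[HgBr6]^4-: Each bromide is −1; balancing the −4 overall charge requires Hg(II). Group 12 minus oxidation state 2 gives a d¹⁰ configuration. The d¹⁰ configuration leaves the e_g set evenly filled (or empty) — no strong Jahn–Teller driving force.

[MnCl4(OH)2]^3-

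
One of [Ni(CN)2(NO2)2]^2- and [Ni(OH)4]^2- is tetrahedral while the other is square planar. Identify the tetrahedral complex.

For [Ni(CN)2(NO2)2]^2-: Each cyanide is −1; each nitro (N-bound nitrite) is −1; balancing the −2 overall charge requires Ni(II). Group 10 minus oxidation state 2 gives a d⁸ configuration. Cyanide and nitro (N-bound nitrite) are strong-field ligands (high in the spectrochemical series). A 3d d⁸ ion with strong-field ligands gains enough CFSE to favour square planar over tetrahedral. → square planar.
For [Ni(OH)4]^2-: Summing ligand charges against the −2 overall charge gives an oxidation state of +2 for nickel. Group 10 minus oxidation state 2 gives a d⁸ configuration. Hydroxide is a weak-field ligand. With weak-field ligands the CFSE gain from square planar is small, so a 3d d⁸ ion takes the sterically preferred tetrahedral geometry. → tetrahedral.

[Ni(OH)4]^2-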